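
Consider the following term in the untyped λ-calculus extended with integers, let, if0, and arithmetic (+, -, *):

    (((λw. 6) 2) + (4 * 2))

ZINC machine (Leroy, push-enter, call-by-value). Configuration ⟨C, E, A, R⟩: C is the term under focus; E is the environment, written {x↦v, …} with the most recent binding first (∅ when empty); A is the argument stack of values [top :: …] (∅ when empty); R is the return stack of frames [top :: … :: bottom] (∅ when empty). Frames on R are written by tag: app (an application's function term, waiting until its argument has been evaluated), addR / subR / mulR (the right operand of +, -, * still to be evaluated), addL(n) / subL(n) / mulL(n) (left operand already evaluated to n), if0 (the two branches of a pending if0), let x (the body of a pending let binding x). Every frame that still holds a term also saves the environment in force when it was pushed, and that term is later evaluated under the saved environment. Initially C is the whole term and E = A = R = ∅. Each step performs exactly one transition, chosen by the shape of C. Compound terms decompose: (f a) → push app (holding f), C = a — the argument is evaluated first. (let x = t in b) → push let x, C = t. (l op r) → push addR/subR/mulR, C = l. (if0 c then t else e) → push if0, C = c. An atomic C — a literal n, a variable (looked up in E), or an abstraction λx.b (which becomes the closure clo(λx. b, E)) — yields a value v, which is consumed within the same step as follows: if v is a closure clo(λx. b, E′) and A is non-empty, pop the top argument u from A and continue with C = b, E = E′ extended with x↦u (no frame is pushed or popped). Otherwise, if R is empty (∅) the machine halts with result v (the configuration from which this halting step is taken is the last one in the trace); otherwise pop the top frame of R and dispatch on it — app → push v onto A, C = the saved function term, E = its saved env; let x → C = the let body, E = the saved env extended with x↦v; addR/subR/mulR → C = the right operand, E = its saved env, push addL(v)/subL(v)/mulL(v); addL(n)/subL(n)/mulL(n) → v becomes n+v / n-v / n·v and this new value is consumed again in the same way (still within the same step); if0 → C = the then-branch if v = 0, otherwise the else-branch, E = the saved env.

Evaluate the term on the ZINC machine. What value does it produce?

[0] [C=(((λw. 6) 2) + (4 * 2)) | E=∅ | A=∅ | R=∅]
[1] [C=((λw. 6) 2) | E=∅ | A=∅ | R=[addR]]
[2] [C=2 | E=∅ | A=∅ | R=[app :: addR]]
[3] [C=(λw. 6) | E=∅ | A=[2] | R=[addR]]
[4] [C=6 | E={w↦2} | A=∅ | R=[addR]]
[5] [C=(4 * 2) | E=∅ | A=∅ | R=[addL(6)]]
[6] [C=4 | E=∅ | A=∅ | R=[mulR :: addL(6)]]
[7] [C=2 | E=∅ | A=∅ | R=[mulL(4) :: addL(6)]]
→ final value 14

Answer: 14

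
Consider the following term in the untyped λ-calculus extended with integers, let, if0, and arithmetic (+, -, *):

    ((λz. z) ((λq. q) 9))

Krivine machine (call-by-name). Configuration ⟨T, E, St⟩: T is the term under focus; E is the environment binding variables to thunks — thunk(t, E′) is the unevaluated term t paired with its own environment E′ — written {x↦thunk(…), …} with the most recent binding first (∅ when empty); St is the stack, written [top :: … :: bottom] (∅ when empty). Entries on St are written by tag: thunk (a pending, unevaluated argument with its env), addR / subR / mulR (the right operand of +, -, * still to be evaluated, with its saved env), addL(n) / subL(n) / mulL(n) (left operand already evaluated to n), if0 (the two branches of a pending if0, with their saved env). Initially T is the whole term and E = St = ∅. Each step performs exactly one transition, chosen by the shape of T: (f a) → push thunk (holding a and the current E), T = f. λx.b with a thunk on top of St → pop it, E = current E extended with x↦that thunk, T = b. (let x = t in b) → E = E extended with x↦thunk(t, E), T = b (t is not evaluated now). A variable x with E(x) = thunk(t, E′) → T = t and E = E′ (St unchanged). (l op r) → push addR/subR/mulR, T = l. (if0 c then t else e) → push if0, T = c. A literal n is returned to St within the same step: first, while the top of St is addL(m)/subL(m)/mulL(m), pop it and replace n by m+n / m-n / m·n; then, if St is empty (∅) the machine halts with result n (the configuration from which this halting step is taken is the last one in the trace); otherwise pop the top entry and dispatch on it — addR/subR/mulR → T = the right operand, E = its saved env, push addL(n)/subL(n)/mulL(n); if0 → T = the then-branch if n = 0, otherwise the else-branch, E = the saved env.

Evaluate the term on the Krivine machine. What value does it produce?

t=0: [T=((λz. z) ((λq. q) 9)) | E=∅ | St=∅]
t=1: [T=(λz. z) | E=∅ | St=[thunk]]
t=2: [T=z | E={z↦thunk(((λq. q) 9), ∅)} | St=∅]
t=3: [T=((λq. q) 9) | E=∅ | St=∅]
t=4: [T=(λq. q) | E=∅ | St=[thunk]]
t=5: [T=q | E={q↦thunk(9, ∅)} | St=∅]
t=6: [T=9 | E=∅ | St=∅]
→ final value 9

Answer: 9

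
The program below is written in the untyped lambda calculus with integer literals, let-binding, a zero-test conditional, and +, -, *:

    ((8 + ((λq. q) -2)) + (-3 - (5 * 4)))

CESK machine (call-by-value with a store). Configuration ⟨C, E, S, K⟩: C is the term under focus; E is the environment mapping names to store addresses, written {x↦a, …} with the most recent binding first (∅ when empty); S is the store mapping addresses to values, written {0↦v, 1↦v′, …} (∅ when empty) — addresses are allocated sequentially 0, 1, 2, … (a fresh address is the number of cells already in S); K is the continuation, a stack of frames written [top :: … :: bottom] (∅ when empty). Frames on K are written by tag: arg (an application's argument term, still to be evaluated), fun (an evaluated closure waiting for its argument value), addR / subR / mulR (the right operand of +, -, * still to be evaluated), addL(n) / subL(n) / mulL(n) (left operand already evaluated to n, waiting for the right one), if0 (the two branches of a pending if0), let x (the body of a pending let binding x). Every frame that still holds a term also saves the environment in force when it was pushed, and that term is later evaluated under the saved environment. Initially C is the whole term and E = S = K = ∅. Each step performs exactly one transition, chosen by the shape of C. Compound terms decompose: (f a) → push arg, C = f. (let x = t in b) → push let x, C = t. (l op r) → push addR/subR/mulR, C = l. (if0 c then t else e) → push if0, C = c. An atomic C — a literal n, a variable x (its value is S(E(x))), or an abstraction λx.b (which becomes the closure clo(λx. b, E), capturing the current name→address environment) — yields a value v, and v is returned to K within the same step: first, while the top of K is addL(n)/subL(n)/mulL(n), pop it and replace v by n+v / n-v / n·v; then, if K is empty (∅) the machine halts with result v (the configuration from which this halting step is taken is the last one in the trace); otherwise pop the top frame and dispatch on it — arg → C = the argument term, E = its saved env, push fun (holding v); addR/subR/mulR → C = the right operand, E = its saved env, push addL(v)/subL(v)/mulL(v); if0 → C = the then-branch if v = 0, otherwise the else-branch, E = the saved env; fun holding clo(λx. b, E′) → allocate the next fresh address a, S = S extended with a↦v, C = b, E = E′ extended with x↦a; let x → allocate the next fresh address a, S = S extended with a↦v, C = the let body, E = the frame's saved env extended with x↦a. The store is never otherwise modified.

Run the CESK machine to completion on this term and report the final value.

t=0: ⟨C=((8 + ((λq. q) -2)) + (-3 - (5 * 4))); E=∅; S=∅; K=∅⟩
t=1: ⟨C=(8 + ((λq. q) -2)); E=∅; S=∅; K=[addR]⟩
t=2: ⟨C=8; E=∅; S=∅; K=[addR :: addR]⟩
t=3: ⟨C=((λq. q) -2); E=∅; S=∅; K=[addL(8) :: addR]⟩
t=4: ⟨C=(λq. q); E=∅; S=∅; K=[arg :: addL(8) :: addR]⟩
t=5: ⟨C=-2; E=∅; S=∅; K=[fun :: addL(8) :: addR]⟩
t=6: ⟨C=q; E={q↦0}; S={0↦-2}; K=[addL(8) :: addR]⟩
t=7: ⟨C=(-3 - (5 * 4)); E=∅; S={0↦-2}; K=[addL(6)]⟩
t=8: ⟨C=-3; E=∅; S={0↦-2}; K=[subR :: addL(6)]⟩
t=9: ⟨C=(5 * 4); E=∅; S={0↦-2}; K=[subL(-3) :: addL(6)]⟩
t=10: ⟨C=5; E=∅; S={0↦-2}; K=[mulR :: subL(-3) :: addL(6)]⟩
t=11: ⟨C=4; E=∅; S={0↦-2}; K=[mulL(5) :: subL(-3) :: addL(6)]⟩
→ final value -17

Answer: -17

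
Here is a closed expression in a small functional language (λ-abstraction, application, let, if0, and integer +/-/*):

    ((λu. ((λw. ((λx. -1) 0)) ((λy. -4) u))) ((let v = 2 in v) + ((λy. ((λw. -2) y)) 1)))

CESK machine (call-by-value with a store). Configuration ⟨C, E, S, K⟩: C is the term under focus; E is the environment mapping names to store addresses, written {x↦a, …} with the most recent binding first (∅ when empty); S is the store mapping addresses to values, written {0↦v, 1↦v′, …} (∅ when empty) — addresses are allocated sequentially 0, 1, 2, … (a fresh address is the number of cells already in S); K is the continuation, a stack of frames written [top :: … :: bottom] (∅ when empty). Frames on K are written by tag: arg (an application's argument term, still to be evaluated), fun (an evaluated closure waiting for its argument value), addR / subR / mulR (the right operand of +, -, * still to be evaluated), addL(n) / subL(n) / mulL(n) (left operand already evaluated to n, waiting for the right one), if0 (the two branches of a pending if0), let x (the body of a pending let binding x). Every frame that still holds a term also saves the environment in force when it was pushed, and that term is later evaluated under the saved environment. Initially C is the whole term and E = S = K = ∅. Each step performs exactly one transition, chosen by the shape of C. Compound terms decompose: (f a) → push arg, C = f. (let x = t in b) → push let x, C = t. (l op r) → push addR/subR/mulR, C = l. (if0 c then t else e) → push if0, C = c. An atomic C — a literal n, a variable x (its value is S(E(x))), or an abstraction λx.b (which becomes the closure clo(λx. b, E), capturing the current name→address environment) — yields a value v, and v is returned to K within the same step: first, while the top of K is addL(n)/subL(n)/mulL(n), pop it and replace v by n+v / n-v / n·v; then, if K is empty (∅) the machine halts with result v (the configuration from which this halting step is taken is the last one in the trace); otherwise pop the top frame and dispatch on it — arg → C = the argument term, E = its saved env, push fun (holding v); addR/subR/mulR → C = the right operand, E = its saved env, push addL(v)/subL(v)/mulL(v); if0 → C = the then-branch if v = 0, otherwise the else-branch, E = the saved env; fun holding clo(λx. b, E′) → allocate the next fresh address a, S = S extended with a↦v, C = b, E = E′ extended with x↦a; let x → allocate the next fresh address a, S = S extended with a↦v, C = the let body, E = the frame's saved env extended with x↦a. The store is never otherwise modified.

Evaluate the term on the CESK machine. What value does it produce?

t=0: <C=((λu. ((λw. ((λx. -1) 0)) ((λy. -4) u))) ((let v = 2 in v) + ((λy. ((λw. -2) y)) 1))), E=∅, S=∅, K=∅>
t=1: <C=(λu. ((λw. ((λx. -1) 0)) ((λy. -4) u))), E=∅, S=∅, K=[arg]>
t=2: <C=((let v = 2 in v) + ((λy. ((λw. -2) y)) 1)), E=∅, S=∅, K=[fun]>
t=3: <C=(let v = 2 in v), E=∅, S=∅, K=[addR :: fun]>
t=4: <C=2, E=∅, S=∅, K=[let v :: addR :: fun]>
t=5: <C=v, E={v↦0}, S={0↦2}, K=[addR :: fun]>
t=6: <C=((λy. ((λw. -2) y)) 1), E=∅, S={0↦2}, K=[addL(2) :: fun]>
t=7: <C=(λy. ((λw. -2) y)), E=∅, S={0↦2}, K=[arg :: addL(2) :: fun]>
t=8: <C=1, E=∅, S={0↦2}, K=[fun :: addL(2) :: fun]>
t=9: <C=((λw. -2) y), E={y↦1}, S={0↦2, 1↦1}, K=[addL(2) :: fun]>
t=10: <C=(λw. -2), E={y↦1}, S={0↦2, 1↦1}, K=[arg :: addL(2) :: fun]>
t=11: <C=y, E={y↦1}, S={0↦2, 1↦1}, K=[fun :: addL(2) :: fun]>
t=12: <C=-2, E={w↦2, y↦1}, S={0↦2, 1↦1, 2↦1}, K=[addL(2) :: fun]>
t=13: <C=((λw. ((λx. -1) 0)) ((λy. -4) u)), E={u↦3}, S={0↦2, 1↦1, 2↦1, 3↦0}, K=∅>
t=14: <C=(λw. ((λx. -1) 0)), E={u↦3}, S={0↦2, 1↦1, 2↦1, 3↦0}, K=[arg]>
t=15: <C=((λy. -4) u), E={u↦3}, S={0↦2, 1↦1, 2↦1, 3↦0}, K=[fun]>
t=16: <C=(λy. -4), E={u↦3}, S={0↦2, 1↦1, 2↦1, 3↦0}, K=[arg :: fun]>
t=17: <C=u, E={u↦3}, S={0↦2, 1↦1, 2↦1, 3↦0}, K=[fun :: fun]>
t=18: <C=-4, E={y↦4, u↦3}, S={0↦2, 1↦1, 2↦1, 3↦0, 4↦0}, K=[fun]>
t=19: <C=((λx. -1) 0), E={w↦5, u↦3}, S={0↦2, 1↦1, 2↦1, 3↦0, 4↦0, 5↦-4}, K=∅>
t=20: <C=(λx. -1), E={w↦5, u↦3}, S={0↦2, 1↦1, 2↦1, 3↦0, 4↦0, 5↦-4}, K=[arg]>
t=21: <C=0, E={w↦5, u↦3}, S={0↦2, 1↦1, 2↦1, 3↦0, 4↦0, 5↦-4}, K=[fun]>
t=22: <C=-1, E={x↦6, w↦5, u↦3}, S={0↦2, 1↦1, 2↦1, 3↦0, 4↦0, 5↦-4, 6↦0}, K=∅>
→ final value -1

Answer: -1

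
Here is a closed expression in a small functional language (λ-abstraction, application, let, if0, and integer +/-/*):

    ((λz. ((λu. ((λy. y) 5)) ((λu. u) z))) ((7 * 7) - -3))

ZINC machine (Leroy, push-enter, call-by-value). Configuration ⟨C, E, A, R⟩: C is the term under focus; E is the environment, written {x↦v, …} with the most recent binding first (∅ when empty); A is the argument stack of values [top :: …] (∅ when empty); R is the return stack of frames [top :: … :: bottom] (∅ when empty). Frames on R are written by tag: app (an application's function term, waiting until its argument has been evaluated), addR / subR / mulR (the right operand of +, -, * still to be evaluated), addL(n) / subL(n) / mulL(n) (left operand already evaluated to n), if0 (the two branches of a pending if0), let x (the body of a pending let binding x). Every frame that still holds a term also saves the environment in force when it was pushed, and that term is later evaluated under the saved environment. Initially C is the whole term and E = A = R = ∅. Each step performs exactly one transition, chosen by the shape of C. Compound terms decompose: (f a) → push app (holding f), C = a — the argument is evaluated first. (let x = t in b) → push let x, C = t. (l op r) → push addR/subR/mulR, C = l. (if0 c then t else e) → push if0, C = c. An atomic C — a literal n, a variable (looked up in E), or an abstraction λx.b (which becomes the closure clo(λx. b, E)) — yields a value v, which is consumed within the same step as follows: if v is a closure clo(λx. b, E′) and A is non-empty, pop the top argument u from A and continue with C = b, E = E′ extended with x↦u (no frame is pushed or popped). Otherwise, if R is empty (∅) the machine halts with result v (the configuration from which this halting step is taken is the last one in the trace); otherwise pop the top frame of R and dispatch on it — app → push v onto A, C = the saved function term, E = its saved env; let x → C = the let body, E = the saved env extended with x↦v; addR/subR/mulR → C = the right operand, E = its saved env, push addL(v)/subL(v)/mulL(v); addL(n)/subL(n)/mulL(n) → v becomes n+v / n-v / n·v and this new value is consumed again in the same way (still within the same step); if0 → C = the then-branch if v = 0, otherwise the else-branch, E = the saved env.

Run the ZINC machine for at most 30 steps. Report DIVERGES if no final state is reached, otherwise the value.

Answer: 5

Derivation:
[0] <C=((λz. ((λu. ((λy. y) 5)) ((λu. u) z))) ((7 * 7) - -3)), E=∅, A=∅, R=∅>
[1] <C=((7 * 7) - -3), E=∅, A=∅, R=[app]>
[2] <C=(7 * 7), E=∅, A=∅, R=[subR :: app]>
[3] <C=7, E=∅, A=∅, R=[mulR :: subR :: app]>
[4] <C=7, E=∅, A=∅, R=[mulL(7) :: subR :: app]>
[5] <C=-3, E=∅, A=∅, R=[subL(49) :: app]>
[6] <C=(λz. ((λu. ((λy. y) 5)) ((λu. u) z))), E=∅, A=[52], R=∅>
[7] <C=((λu. ((λy. y) 5)) ((λu. u) z)), E={z↦52}, A=∅, R=∅>
[8] <C=((λu. u) z), E={z↦52}, A=∅, R=[app]>
[9] <C=z, E={z↦52}, A=∅, R=[app :: app]>
[10] <C=(λu. u), E={z↦52}, A=[52], R=[app]>
[11] <C=u, E={u↦52, z↦52}, A=∅, R=[app]>
[12] <C=(λu. ((λy. y) 5)), E={z↦52}, A=[52], R=∅>
[13] <C=((λy. y) 5), E={u↦52, z↦52}, A=∅, R=∅>
[14] <C=5, E={u↦52, z↦52}, A=∅, R=[app]>
[15] <C=(λy. y), E={u↦52, z↦52}, A=[5], R=∅>
[16] <C=y, E={y↦5, u↦52, z↦52}, A=∅, R=∅>
→ final value 5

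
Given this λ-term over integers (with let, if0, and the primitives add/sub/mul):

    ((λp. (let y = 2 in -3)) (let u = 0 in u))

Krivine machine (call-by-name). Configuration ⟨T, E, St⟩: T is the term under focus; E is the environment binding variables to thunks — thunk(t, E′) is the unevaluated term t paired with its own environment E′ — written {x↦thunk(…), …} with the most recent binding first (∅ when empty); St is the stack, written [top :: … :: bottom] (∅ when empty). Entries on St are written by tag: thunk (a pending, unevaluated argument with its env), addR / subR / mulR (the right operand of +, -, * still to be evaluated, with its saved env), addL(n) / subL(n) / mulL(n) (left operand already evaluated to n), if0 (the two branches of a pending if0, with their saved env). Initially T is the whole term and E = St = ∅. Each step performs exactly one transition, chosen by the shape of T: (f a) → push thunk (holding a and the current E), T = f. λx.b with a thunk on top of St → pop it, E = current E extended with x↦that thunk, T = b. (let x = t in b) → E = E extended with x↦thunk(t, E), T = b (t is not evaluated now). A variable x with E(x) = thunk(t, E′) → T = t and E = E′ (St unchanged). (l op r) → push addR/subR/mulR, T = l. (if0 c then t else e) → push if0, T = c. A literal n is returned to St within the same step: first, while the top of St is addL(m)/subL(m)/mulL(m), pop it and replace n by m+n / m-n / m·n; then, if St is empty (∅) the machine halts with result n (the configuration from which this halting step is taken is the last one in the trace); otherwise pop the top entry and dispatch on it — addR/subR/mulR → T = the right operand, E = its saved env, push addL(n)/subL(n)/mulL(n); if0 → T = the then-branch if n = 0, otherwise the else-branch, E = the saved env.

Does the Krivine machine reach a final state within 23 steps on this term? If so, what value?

Answer: -3

Machine steps:
0. [T=((λp. (let y = 2 in -3)) (let u = 0 in u)) | E=∅ | St=∅]
1. [T=(λp. (let y = 2 in -3)) | E=∅ | St=[thunk]]
2. [T=(let y = 2 in -3) | E={p↦thunk((let u = 0 in u), ∅)} | St=∅]
3. [T=-3 | E={y↦thunk(2, {p↦thunk((let u = 0 in u), ∅)}), p↦thunk((let u = 0 in u), ∅)} | St=∅]
→ final value -3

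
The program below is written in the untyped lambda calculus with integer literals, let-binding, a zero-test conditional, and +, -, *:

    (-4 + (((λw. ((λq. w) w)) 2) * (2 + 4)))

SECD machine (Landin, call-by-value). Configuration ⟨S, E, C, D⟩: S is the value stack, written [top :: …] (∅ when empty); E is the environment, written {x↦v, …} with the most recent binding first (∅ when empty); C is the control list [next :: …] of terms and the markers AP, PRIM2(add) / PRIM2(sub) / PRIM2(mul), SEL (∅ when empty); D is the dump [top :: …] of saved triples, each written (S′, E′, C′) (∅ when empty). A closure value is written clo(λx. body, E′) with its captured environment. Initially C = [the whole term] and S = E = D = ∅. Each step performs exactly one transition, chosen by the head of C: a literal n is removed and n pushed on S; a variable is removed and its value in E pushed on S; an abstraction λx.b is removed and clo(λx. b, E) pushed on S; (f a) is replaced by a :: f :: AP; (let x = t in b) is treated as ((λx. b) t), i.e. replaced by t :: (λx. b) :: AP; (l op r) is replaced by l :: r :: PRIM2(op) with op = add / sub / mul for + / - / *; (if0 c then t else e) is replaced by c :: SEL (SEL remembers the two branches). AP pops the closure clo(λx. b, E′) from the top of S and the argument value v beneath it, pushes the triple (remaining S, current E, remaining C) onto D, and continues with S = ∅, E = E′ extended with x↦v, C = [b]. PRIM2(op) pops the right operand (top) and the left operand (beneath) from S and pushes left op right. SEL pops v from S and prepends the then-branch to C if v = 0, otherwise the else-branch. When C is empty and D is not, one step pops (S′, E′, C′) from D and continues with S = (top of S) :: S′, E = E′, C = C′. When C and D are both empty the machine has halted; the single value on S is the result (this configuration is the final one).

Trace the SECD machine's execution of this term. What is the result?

0. <S=∅, E=∅, C=[(-4 + (((λw. ((λq. w) w)) 2) * (2 + 4)))], D=∅>
1. <S=∅, E=∅, C=[-4 :: (((λw. ((λq. w) w)) 2) * (2 + 4)) :: PRIM2(add)], D=∅>
2. <S=[-4], E=∅, C=[(((λw. ((λq. w) w)) 2) * (2 + 4)) :: PRIM2(add)], D=∅>
3. <S=[-4], E=∅, C=[((λw. ((λq. w) w)) 2) :: (2 + 4) :: PRIM2(mul) :: PRIM2(add)], D=∅>
4. <S=[-4], E=∅, C=[2 :: (λw. ((λq. w) w)) :: AP :: (2 + 4) :: PRIM2(mul) :: PRIM2(add)], D=∅>
5. <S=[2 :: -4], E=∅, C=[(λw. ((λq. w) w)) :: AP :: (2 + 4) :: PRIM2(mul) :: PRIM2(add)], D=∅>
6. <S=[clo(λw. ((λq. w) w), ∅) :: 2 :: -4], E=∅, C=[AP :: (2 + 4) :: PRIM2(mul) :: PRIM2(add)], D=∅>
7. <S=∅, E={w↦2}, C=[((λq. w) w)], D=[([-4], ∅, [(2 + 4) :: PRIM2(mul) :: PRIM2(add)])]>
8. <S=∅, E={w↦2}, C=[w :: (λq. w) :: AP], D=[([-4], ∅, [(2 + 4) :: PRIM2(mul) :: PRIM2(add)])]>
9. <S=[2], E={w↦2}, C=[(λq. w) :: AP], D=[([-4], ∅, [(2 + 4) :: PRIM2(mul) :: PRIM2(add)])]>
10. <S=[clo(λq. w, {w↦2}) :: 2], E={w↦2}, C=[AP], D=[([-4], ∅, [(2 + 4) :: PRIM2(mul) :: PRIM2(add)])]>
11. <S=∅, E={q↦2, w↦2}, C=[w], D=[(∅, {w↦2}, ∅) :: ([-4], ∅, [(2 + 4) :: PRIM2(mul) :: PRIM2(add)])]>
12. <S=[2], E={q↦2, w↦2}, C=∅, D=[(∅, {w↦2}, ∅) :: ([-4], ∅, [(2 + 4) :: PRIM2(mul) :: PRIM2(add)])]>
13. <S=[2], E={w↦2}, C=∅, D=[([-4], ∅, [(2 + 4) :: PRIM2(mul) :: PRIM2(add)])]>
14. <S=[2 :: -4], E=∅, C=[(2 + 4) :: PRIM2(mul) :: PRIM2(add)], D=∅>
15. <S=[2 :: -4], E=∅, C=[2 :: 4 :: PRIM2(add) :: PRIM2(mul) :: PRIM2(add)], D=∅>
16. <S=[2 :: 2 :: -4], E=∅, C=[4 :: PRIM2(add) :: PRIM2(mul) :: PRIM2(add)], D=∅>
17. <S=[4 :: 2 :: 2 :: -4], E=∅, C=[PRIM2(add) :: PRIM2(mul) :: PRIM2(add)], D=∅>
18. <S=[6 :: 2 :: -4], E=∅, C=[PRIM2(mul) :: PRIM2(add)], D=∅>
19. <S=[12 :: -4], E=∅, C=[PRIM2(add)], D=∅>
20. <S=[8], E=∅, C=∅, D=∅>
→ final value 8

Answer: 8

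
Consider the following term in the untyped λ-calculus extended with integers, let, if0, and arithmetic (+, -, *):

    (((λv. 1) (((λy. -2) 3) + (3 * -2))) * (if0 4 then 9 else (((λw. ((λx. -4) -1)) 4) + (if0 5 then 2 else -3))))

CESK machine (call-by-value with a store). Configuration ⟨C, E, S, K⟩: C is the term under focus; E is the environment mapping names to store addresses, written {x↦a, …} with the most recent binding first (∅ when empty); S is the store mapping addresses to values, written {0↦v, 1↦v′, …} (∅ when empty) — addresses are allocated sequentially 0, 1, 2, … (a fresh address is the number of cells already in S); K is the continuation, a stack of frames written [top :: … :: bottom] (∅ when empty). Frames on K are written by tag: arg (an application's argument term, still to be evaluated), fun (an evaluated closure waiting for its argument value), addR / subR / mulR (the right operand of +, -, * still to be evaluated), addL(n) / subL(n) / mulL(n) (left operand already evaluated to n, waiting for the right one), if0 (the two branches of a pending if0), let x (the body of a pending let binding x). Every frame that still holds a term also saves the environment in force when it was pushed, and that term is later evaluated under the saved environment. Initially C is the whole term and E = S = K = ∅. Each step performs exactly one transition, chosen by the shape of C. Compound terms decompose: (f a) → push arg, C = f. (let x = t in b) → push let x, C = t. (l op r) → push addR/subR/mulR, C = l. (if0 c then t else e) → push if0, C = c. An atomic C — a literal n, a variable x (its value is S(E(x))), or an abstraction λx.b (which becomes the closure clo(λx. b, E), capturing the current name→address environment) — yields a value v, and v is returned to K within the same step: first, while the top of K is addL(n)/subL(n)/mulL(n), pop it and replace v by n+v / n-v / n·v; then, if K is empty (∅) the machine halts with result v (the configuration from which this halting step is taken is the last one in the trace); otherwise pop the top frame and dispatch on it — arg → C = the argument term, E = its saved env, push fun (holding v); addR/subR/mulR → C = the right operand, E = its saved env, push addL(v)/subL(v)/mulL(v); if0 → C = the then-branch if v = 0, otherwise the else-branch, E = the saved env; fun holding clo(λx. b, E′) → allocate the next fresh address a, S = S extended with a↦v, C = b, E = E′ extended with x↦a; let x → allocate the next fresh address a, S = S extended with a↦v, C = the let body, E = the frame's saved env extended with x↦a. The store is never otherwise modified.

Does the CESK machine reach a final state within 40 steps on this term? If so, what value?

[0] [C=(((λv. 1) (((λy. -2) 3) + (3 * -2))) * (if0 4 then 9 else (((λw. ((λx. -4) -1)) 4) + (if0 5 then 2 else -3)))) | E=∅ | S=∅ | K=∅]
[1] [C=((λv. 1) (((λy. -2) 3) + (3 * -2))) | E=∅ | S=∅ | K=[mulR]]
[2] [C=(λv. 1) | E=∅ | S=∅ | K=[arg :: mulR]]
[3] [C=(((λy. -2) 3) + (3 * -2)) | E=∅ | S=∅ | K=[fun :: mulR]]
[4] [C=((λy. -2) 3) | E=∅ | S=∅ | K=[addR :: fun :: mulR]]
[5] [C=(λy. -2) | E=∅ | S=∅ | K=[arg :: addR :: fun :: mulR]]
[6] [C=3 | E=∅ | S=∅ | K=[fun :: addR :: fun :: mulR]]
[7] [C=-2 | E={y↦0} | S={0↦3} | K=[addR :: fun :: mulR]]
[8] [C=(3 * -2) | E=∅ | S={0↦3} | K=[addL(-2) :: fun :: mulR]]
[9] [C=3 | E=∅ | S={0↦3} | K=[mulR :: addL(-2) :: fun :: mulR]]
[10] [C=-2 | E=∅ | S={0↦3} | K=[mulL(3) :: addL(-2) :: fun :: mulR]]
[11] [C=1 | E={v↦1} | S={0↦3, 1↦-8} | K=[mulR]]
[12] [C=(if0 4 then 9 else (((λw. ((λx. -4) -1)) 4) + (if0 5 then 2 else -3))) | E=∅ | S={0↦3, 1↦-8} | K=[mulL(1)]]
[13] [C=4 | E=∅ | S={0↦3, 1↦-8} | K=[if0 :: mulL(1)]]
[14] [C=(((λw. ((λx. -4) -1)) 4) + (if0 5 then 2 else -3)) | E=∅ | S={0↦3, 1↦-8} | K=[mulL(1)]]
[15] [C=((λw. ((λx. -4) -1)) 4) | E=∅ | S={0↦3, 1↦-8} | K=[addR :: mulL(1)]]
[16] [C=(λw. ((λx. -4) -1)) | E=∅ | S={0↦3, 1↦-8} | K=[arg :: addR :: mulL(1)]]
[17] [C=4 | E=∅ | S={0↦3, 1↦-8} | K=[fun :: addR :: mulL(1)]]
[18] [C=((λx. -4) -1) | E={w↦2} | S={0↦3, 1↦-8, 2↦4} | K=[addR :: mulL(1)]]
[19] [C=(λx. -4) | E={w↦2} | S={0↦3, 1↦-8, 2↦4} | K=[arg :: addR :: mulL(1)]]
[20] [C=-1 | E={w↦2} | S={0↦3, 1↦-8, 2↦4} | K=[fun :: addR :: mulL(1)]]
[21] [C=-4 | E={x↦3, w↦2} | S={0↦3, 1↦-8, 2↦4, 3↦-1} | K=[addR :: mulL(1)]]
[22] [C=(if0 5 then 2 else -3) | E=∅ | S={0↦3, 1↦-8, 2↦4, 3↦-1} | K=[addL(-4) :: mulL(1)]]
[23] [C=5 | E=∅ | S={0↦3, 1↦-8, 2↦4, 3↦-1} | K=[if0 :: addL(-4) :: mulL(1)]]
[24] [C=-3 | E=∅ | S={0↦3, 1↦-8, 2↦4, 3↦-1} | K=[addL(-4) :: mulL(1)]]
→ final value -7

Answer: -7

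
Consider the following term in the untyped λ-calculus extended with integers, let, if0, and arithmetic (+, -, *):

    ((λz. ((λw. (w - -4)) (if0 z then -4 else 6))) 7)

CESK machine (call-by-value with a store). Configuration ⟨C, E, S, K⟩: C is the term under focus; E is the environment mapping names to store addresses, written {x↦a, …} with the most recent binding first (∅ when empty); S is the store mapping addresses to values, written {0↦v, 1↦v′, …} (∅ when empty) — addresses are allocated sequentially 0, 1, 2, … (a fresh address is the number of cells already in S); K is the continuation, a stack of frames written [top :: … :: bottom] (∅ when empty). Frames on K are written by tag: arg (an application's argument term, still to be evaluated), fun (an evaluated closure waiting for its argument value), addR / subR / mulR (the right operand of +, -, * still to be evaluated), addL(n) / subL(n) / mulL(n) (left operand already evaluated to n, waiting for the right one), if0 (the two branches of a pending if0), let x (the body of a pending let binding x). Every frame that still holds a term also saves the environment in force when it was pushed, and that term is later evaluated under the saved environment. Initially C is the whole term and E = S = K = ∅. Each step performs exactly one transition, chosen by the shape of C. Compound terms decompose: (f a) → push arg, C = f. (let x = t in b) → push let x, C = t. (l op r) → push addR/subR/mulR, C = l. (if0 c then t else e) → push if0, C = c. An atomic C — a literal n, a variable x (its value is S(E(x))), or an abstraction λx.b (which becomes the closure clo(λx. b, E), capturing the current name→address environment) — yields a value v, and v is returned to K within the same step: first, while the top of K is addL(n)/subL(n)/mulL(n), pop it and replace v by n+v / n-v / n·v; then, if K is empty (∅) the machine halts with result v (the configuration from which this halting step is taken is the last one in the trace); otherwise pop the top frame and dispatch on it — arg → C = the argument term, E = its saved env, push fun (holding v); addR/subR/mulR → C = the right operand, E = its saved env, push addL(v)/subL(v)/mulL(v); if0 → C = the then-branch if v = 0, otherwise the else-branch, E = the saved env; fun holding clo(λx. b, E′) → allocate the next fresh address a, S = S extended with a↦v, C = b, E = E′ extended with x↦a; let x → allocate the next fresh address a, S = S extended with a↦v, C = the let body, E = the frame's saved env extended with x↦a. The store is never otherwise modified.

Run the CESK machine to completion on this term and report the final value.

Answer: 10

Execution trace:
[0] <C=((λz. ((λw. (w - -4)) (if0 z then -4 else 6))) 7), E=∅, S=∅, K=∅>
[1] <C=(λz. ((λw. (w - -4)) (if0 z then -4 else 6))), E=∅, S=∅, K=[arg]>
[2] <C=7, E=∅, S=∅, K=[fun]>
[3] <C=((λw. (w - -4)) (if0 z then -4 else 6)), E={z↦0}, S={0↦7}, K=∅>
[4] <C=(λw. (w - -4)), E={z↦0}, S={0↦7}, K=[arg]>
[5] <C=(if0 z then -4 else 6), E={z↦0}, S={0↦7}, K=[fun]>
[6] <C=z, E={z↦0}, S={0↦7}, K=[if0 :: fun]>
[7] <C=6, E={z↦0}, S={0↦7}, K=[fun]>
[8] <C=(w - -4), E={w↦1, z↦0}, S={0↦7, 1↦6}, K=∅>
[9] <C=w, E={w↦1, z↦0}, S={0↦7, 1↦6}, K=[subR]>
[10] <C=-4, E={w↦1, z↦0}, S={0↦7, 1↦6}, K=[subL(6)]>
→ final value 10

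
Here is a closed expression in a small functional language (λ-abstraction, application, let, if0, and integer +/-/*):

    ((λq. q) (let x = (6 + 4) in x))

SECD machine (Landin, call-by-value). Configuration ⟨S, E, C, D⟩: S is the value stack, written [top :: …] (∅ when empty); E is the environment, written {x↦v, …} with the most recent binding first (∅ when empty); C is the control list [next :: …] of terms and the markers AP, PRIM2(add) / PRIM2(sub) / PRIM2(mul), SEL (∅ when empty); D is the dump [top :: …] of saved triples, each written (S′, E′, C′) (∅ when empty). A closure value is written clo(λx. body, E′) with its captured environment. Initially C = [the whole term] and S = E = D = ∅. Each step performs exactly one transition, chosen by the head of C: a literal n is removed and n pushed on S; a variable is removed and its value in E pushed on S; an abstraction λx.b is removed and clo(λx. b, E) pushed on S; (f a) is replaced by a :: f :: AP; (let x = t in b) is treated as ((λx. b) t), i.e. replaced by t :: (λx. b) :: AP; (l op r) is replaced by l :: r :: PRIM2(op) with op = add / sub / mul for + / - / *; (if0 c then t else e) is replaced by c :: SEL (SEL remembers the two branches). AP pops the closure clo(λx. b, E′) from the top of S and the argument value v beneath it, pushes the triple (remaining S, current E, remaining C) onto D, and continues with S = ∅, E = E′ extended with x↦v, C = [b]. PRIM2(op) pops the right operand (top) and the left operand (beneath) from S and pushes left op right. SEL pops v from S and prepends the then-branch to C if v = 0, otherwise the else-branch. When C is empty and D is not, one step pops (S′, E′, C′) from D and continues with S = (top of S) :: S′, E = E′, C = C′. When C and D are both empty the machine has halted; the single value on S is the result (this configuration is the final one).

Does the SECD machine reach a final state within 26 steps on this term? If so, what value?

Answer: 10

Derivation:
0. ⟨S=∅; E=∅; C=[((λq. q) (let x = (6 + 4) in x))]; D=∅⟩
1. ⟨S=∅; E=∅; C=[(let x = (6 + 4) in x) :: (λq. q) :: AP]; D=∅⟩
2. ⟨S=∅; E=∅; C=[(6 + 4) :: (λx. x) :: AP :: (λq. q) :: AP]; D=∅⟩
3. ⟨S=∅; E=∅; C=[6 :: 4 :: PRIM2(add) :: (λx. x) :: AP :: (λq. q) :: AP]; D=∅⟩
4. ⟨S=[6]; E=∅; C=[4 :: PRIM2(add) :: (λx. x) :: AP :: (λq. q) :: AP]; D=∅⟩
5. ⟨S=[4 :: 6]; E=∅; C=[PRIM2(add) :: (λx. x) :: AP :: (λq. q) :: AP]; D=∅⟩
6. ⟨S=[10]; E=∅; C=[(λx. x) :: AP :: (λq. q) :: AP]; D=∅⟩
7. ⟨S=[clo(λx. x, ∅) :: 10]; E=∅; C=[AP :: (λq. q) :: AP]; D=∅⟩
8. ⟨S=∅; E={x↦10}; C=[x]; D=[(∅, ∅, [(λq. q) :: AP])]⟩
9. ⟨S=[10]; E={x↦10}; C=∅; D=[(∅, ∅, [(λq. q) :: AP])]⟩
10. ⟨S=[10]; E=∅; C=[(λq. q) :: AP]; D=∅⟩
11. ⟨S=[clo(λq. q, ∅) :: 10]; E=∅; C=[AP]; D=∅⟩
12. ⟨S=∅; E={q↦10}; C=[q]; D=[(∅, ∅, ∅)]⟩
13. ⟨S=[10]; E={q↦10}; C=∅; D=[(∅, ∅, ∅)]⟩
14. ⟨S=[10]; E=∅; C=∅; D=∅⟩
→ final value 10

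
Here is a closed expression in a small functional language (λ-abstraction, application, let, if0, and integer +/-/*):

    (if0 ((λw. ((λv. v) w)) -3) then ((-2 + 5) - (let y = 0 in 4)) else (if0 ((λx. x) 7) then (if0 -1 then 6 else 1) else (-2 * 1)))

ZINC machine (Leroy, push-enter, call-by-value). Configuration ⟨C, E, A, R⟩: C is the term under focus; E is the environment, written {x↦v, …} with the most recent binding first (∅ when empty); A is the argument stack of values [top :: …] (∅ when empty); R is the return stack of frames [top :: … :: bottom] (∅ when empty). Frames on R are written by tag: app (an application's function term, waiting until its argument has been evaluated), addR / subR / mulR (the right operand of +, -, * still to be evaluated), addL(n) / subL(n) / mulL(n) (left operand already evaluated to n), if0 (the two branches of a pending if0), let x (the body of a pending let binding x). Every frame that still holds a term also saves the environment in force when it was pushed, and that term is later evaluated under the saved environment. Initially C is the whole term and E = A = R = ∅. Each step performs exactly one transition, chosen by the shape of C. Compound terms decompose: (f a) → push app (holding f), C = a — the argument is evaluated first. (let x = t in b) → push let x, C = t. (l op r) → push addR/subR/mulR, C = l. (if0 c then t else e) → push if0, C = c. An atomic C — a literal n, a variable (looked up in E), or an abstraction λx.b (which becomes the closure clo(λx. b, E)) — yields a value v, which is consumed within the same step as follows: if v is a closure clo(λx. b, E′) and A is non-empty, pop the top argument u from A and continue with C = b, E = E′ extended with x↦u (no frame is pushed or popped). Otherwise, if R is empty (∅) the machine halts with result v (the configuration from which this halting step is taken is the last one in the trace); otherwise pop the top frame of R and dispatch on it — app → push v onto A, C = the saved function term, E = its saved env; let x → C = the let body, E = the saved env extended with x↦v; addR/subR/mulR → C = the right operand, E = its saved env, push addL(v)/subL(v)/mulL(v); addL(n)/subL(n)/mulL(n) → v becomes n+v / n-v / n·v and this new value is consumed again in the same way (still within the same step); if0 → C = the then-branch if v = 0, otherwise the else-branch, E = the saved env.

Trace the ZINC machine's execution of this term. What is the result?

t=0: <C=(if0 ((λw. ((λv. v) w)) -3) then ((-2 + 5) - (let y = 0 in 4)) else (if0 ((λx. x) 7) then (if0 -1 then 6 else 1) else (-2 * 1))), E=∅, A=∅, R=∅>
t=1: <C=((λw. ((λv. v) w)) -3), E=∅, A=∅, R=[if0]>
t=2: <C=-3, E=∅, A=∅, R=[app :: if0]>
t=3: <C=(λw. ((λv. v) w)), E=∅, A=[-3], R=[if0]>
t=4: <C=((λv. v) w), E={w↦-3}, A=∅, R=[if0]>
t=5: <C=w, E={w↦-3}, A=∅, R=[app :: if0]>
t=6: <C=(λv. v), E={w↦-3}, A=[-3], R=[if0]>
t=7: <C=v, E={v↦-3, w↦-3}, A=∅, R=[if0]>
t=8: <C=(if0 ((λx. x) 7) then (if0 -1 then 6 else 1) else (-2 * 1)), E=∅, A=∅, R=∅>
t=9: <C=((λx. x) 7), E=∅, A=∅, R=[if0]>
t=10: <C=7, E=∅, A=∅, R=[app :: if0]>
t=11: <C=(λx. x), E=∅, A=[7], R=[if0]>
t=12: <C=x, E={x↦7}, A=∅, R=[if0]>
t=13: <C=(-2 * 1), E=∅, A=∅, R=∅>
t=14: <C=-2, E=∅, A=∅, R=[mulR]>
t=15: <C=1, E=∅, A=∅, R=[mulL(-2)]>
→ final value -2

Answer: -2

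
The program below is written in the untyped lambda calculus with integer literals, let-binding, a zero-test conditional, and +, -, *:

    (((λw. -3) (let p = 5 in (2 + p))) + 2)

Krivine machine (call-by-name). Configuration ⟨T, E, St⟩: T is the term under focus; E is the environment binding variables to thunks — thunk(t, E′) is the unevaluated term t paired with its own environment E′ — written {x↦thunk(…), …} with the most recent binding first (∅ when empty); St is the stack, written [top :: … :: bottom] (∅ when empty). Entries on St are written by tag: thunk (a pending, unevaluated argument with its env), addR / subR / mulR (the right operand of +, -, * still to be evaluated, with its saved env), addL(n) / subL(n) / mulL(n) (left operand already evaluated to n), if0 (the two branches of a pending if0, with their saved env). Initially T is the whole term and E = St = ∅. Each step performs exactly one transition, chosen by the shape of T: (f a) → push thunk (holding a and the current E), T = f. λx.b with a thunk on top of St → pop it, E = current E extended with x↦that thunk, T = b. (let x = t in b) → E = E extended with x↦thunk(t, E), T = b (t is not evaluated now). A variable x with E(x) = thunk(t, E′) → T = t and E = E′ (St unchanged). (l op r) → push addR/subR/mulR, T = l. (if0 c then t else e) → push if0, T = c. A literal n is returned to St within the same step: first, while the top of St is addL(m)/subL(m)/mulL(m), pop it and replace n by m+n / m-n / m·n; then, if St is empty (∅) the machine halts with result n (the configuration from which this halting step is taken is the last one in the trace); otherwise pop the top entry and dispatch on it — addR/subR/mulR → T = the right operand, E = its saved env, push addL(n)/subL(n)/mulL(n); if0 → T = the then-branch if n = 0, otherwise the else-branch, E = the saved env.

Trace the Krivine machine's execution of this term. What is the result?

step 0: <T=(((λw. -3) (let p = 5 in (2 + p))) + 2), E=∅, St=∅>
step 1: <T=((λw. -3) (let p = 5 in (2 + p))), E=∅, St=[addR]>
step 2: <T=(λw. -3), E=∅, St=[thunk :: addR]>
step 3: <T=-3, E={w↦thunk((let p = 5 in (2 + p)), ∅)}, St=[addR]>
step 4: <T=2, E=∅, St=[addL(-3)]>
→ final value -1

Answer: -1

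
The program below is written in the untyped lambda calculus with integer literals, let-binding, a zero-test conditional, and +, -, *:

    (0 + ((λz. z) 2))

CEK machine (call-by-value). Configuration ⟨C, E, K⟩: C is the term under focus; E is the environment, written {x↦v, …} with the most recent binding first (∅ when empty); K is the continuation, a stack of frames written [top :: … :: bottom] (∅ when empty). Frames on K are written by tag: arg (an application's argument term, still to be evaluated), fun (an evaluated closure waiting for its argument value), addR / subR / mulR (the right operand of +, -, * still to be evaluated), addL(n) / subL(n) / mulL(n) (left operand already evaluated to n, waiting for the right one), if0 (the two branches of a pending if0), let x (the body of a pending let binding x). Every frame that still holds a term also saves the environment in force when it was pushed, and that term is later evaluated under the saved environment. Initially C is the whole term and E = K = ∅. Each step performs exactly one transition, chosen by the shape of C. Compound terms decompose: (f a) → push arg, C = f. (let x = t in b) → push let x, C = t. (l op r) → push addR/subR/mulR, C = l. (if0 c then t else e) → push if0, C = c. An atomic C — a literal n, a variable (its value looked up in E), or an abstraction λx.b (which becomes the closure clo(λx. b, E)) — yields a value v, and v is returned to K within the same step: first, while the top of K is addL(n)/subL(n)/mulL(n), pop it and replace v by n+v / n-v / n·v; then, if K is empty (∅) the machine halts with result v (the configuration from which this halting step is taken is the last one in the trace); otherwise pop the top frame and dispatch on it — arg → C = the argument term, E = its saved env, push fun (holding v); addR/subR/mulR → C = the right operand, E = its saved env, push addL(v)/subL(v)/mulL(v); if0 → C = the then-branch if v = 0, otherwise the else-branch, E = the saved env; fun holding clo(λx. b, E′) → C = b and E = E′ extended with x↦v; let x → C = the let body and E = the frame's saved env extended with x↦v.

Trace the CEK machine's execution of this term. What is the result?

Answer: 2

Derivation:
0. [C=(0 + ((λz. z) 2)) | E=∅ | K=∅]
1. [C=0 | E=∅ | K=[addR]]
2. [C=((λz. z) 2) | E=∅ | K=[addL(0)]]
3. [C=(λz. z) | E=∅ | K=[arg :: addL(0)]]
4. [C=2 | E=∅ | K=[fun :: addL(0)]]
5. [C=z | E={z↦2} | K=[addL(0)]]
→ final value 2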